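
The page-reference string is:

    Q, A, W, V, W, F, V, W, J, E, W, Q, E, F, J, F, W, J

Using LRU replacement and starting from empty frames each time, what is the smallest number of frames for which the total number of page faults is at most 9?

f=1: 18 faults
f=2: 16 faults
f=3: 11 faults
f=4: 11 faults
f=5: 9 faults
f=6: 8 faults
f=7: 7 faults
Smallest f with faults ≤ 9 is 5.

5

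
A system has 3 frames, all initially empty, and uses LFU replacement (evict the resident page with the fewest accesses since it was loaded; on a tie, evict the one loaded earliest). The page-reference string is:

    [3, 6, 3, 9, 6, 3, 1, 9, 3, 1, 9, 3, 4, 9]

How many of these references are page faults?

9

3: fault, frames [3]
6: fault, frames [3, 6]
3: hit
9: fault, frames [3, 6, 9]
6: hit
3: hit
1: fault, evict 9, frames [3, 6, 1]
9: fault, evict 1, frames [3, 6, 9]
3: hit
1: fault, evict 9, frames [3, 6, 1]
9: fault, evict 1, frames [3, 6, 9]
3: hit
4: fault, evict 9, frames [3, 6, 4]
9: fault, evict 4, frames [3, 6, 9]
Page faults: 9.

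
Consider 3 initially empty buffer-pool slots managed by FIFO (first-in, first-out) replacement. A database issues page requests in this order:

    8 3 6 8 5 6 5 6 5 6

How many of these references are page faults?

4

8 → fault, frames [8]
3 → fault, frames [8, 3]
6 → fault, frames [8, 3, 6]
8 → hit
5 → fault, evict 8, frames [3, 6, 5]
6 → hit
5 → hit
6 → hit
5 → hit
6 → hit
Page faults: 4.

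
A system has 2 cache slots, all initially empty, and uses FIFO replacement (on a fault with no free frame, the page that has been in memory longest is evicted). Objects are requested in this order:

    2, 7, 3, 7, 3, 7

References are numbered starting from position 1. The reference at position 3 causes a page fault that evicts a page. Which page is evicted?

2

pos 1: 2 → miss, frames {2}
pos 2: 7 → miss, frames {2,7}
pos 3: 3 → miss, evict 2, frames {7,3}
At position 3, page 2 is evicted.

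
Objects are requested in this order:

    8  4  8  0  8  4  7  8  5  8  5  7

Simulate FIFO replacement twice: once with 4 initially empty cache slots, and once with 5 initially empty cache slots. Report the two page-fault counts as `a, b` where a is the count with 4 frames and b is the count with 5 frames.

6, 5

4 frames: F F . F . . F . F F . . → 6 faults.
5 frames: F F . F . . F . F . . . → 5 faults.
5 < 6: adding a frame reduced faults, as is typical.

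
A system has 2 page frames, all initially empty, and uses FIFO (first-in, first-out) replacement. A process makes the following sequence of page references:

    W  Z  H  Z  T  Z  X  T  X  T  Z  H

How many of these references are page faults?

9

W → fault, frames [W]
Z → fault, frames [W, Z]
H → fault, evict W, frames [Z, H]
Z → hit
T → fault, evict Z, frames [H, T]
Z → fault, evict H, frames [T, Z]
X → fault, evict T, frames [Z, X]
T → fault, evict Z, frames [X, T]
X → hit
T → hit
Z → fault, evict X, frames [T, Z]
H → fault, evict T, frames [Z, H]
Page faults: 9.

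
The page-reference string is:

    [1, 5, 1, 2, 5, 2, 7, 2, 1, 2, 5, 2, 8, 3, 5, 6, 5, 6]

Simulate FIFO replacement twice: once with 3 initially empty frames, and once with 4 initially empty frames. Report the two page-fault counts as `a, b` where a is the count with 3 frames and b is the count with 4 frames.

3 frames: F F . F . . F . F . F F F F F F . . → 11 faults.
4 frames: F F . F . . F . . . . . F F F F . . → 8 faults.
8 < 11: adding a frame reduced faults, as is typical.

11, 8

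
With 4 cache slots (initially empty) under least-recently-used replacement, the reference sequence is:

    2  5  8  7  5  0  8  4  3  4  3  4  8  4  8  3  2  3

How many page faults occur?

2 → fault, frames [2]
5 → fault, frames [2, 5]
8 → fault, frames [2, 5, 8]
7 → fault, frames [2, 5, 8, 7]
5 → hit
0 → fault, evict 2, frames [8, 7, 5, 0]
8 → hit
4 → fault, evict 7, frames [5, 0, 8, 4]
3 → fault, evict 5, frames [0, 8, 4, 3]
4 → hit
3 → hit
4 → hit
8 → hit
4 → hit
8 → hit
3 → hit
2 → fault, evict 0, frames [4, 8, 3, 2]
3 → hit
Page faults: 8.

8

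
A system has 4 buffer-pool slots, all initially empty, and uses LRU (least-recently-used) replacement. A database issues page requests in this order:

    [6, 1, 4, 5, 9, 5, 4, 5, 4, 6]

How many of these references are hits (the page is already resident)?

4

6 → fault, frames (6)
1 → fault, frames (6 1)
4 → fault, frames (6 1 4)
5 → fault, frames (6 1 4 5)
9 → fault, evict 6, frames (1 4 5 9)
5 → hit
4 → hit
5 → hit
4 → hit
6 → fault, evict 1, frames (9 5 4 6)
Hits: 4.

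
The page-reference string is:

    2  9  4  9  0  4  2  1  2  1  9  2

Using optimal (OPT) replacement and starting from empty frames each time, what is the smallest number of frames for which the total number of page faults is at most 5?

f=1: 12 faults
f=2: 7 faults
f=3: 6 faults
f=4: 5 faults
f=5: 5 faults
Smallest f with faults ≤ 5 is 4.

4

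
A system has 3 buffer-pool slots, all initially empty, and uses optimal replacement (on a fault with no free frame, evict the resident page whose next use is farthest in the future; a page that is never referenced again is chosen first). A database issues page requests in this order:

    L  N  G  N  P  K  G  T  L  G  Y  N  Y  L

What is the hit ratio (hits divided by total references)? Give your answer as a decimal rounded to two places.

L → fault, frames [L]
N → fault, frames [L, N]
G → fault, frames [L, N, G]
N → hit
P → fault, evict N, frames [L, G, P]
K → fault, evict P, frames [L, G, K]
G → hit
T → fault, evict K, frames [L, G, T]
L → hit
G → hit
Y → fault, evict T, frames [L, G, Y]
N → fault, evict G, frames [L, Y, N]
Y → hit
L → hit
Hits: 6 of 14 references → 6/14 = 0.4286.

0.43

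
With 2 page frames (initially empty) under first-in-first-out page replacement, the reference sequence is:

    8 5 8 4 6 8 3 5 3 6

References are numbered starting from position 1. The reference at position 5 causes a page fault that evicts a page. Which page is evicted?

pos 1: 8: fault, frames [8]
pos 2: 5: fault, frames [8, 5]
pos 3: 8: hit
pos 4: 4: fault, evict 8, frames [5, 4]
pos 5: 6: fault, evict 5, frames [4, 6]
At position 5, page 5 is evicted.

5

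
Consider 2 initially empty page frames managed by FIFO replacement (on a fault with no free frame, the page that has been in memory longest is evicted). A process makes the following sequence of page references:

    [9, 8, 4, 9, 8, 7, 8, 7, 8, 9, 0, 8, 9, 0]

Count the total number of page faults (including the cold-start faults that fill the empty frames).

9: fault, frames [9]
8: fault, frames [9, 8]
4: fault, evict 9, frames [8, 4]
9: fault, evict 8, frames [4, 9]
8: fault, evict 4, frames [9, 8]
7: fault, evict 9, frames [8, 7]
8: hit
7: hit
8: hit
9: fault, evict 8, frames [7, 9]
0: fault, evict 7, frames [9, 0]
8: fault, evict 9, frames [0, 8]
9: fault, evict 0, frames [8, 9]
0: fault, evict 8, frames [9, 0]
Page faults: 11.

11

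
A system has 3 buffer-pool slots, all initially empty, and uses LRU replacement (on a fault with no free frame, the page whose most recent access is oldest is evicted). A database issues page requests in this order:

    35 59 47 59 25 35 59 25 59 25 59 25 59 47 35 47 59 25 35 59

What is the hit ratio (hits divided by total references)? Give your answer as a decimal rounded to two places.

35 → fault, frames [35]
59 → fault, frames [35, 59]
47 → fault, frames [35, 59, 47]
59 → hit
25 → fault, evict 35, frames [47, 59, 25]
35 → fault, evict 47, frames [59, 25, 35]
59 → hit
25 → hit
59 → hit
25 → hit
59 → hit
25 → hit
59 → hit
47 → fault, evict 35, frames [25, 59, 47]
35 → fault, evict 25, frames [59, 47, 35]
47 → hit
59 → hit
25 → fault, evict 35, frames [47, 59, 25]
35 → fault, evict 47, frames [59, 25, 35]
59 → hit
Hits: 11 of 20 references → 11/20 = 0.5500.

0.55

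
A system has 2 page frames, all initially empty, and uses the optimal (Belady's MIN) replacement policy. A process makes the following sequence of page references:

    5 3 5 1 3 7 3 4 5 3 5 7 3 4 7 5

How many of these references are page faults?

9

5 → fault, frames [5]
3 → fault, frames [5, 3]
5 → hit
1 → fault, evict 5, frames [3, 1]
3 → hit
7 → fault, evict 1, frames [3, 7]
3 → hit
4 → fault, evict 7, frames [3, 4]
5 → fault, evict 4, frames [3, 5]
3 → hit
5 → hit
7 → fault, evict 5, frames [3, 7]
3 → hit
4 → fault, evict 3, frames [7, 4]
7 → hit
5 → fault, evict 4, frames [7, 5]
Page faults: 9.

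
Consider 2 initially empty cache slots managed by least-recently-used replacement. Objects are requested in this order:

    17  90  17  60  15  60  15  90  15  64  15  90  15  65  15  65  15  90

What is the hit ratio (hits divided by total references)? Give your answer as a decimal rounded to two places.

17 → miss, frames [17]
90 → miss, frames [17, 90]
17 → hit
60 → miss, evict 90, frames [17, 60]
15 → miss, evict 17, frames [60, 15]
60 → hit
15 → hit
90 → miss, evict 60, frames [15, 90]
15 → hit
64 → miss, evict 90, frames [15, 64]
15 → hit
90 → miss, evict 64, frames [15, 90]
15 → hit
65 → miss, evict 90, frames [15, 65]
15 → hit
65 → hit
15 → hit
90 → miss, evict 65, frames [15, 90]
Hits: 9 of 18 references → 9/18 = 0.5000.

0.50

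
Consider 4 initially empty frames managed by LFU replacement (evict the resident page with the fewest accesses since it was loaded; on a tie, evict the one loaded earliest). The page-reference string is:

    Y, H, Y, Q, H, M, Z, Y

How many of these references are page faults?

5

Y: fault, frames (Y)
H: fault, frames (Y H)
Y: hit
Q: fault, frames (Y H Q)
H: hit
M: fault, frames (Y H Q M)
Z: fault, evict Q, frames (Y H M Z)
Y: hit
Page faults: 5.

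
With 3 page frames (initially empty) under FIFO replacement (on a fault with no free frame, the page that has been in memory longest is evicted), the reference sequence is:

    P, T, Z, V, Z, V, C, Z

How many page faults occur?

P: miss, frames (P)
T: miss, frames (P T)
Z: miss, frames (P T Z)
V: miss, evict P, frames (T Z V)
Z: hit
V: hit
C: miss, evict T, frames (Z V C)
Z: hit
Page faults: 5.

5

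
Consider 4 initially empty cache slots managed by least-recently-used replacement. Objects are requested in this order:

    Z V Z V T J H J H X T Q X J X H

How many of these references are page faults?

9

Z: fault, frames {Z}
V: fault, frames {Z,V}
Z: hit
V: hit
T: fault, frames {Z,V,T}
J: fault, frames {Z,V,T,J}
H: fault, evict Z, frames {V,T,J,H}
J: hit
H: hit
X: fault, evict V, frames {T,J,H,X}
T: hit
Q: fault, evict J, frames {H,X,T,Q}
X: hit
J: fault, evict H, frames {T,Q,X,J}
X: hit
H: fault, evict T, frames {Q,J,X,H}
Page faults: 9.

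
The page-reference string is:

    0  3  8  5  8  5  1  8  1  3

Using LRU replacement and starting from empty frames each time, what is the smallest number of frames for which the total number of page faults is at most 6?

f=1: 10 faults
f=2: 7 faults
f=3: 6 faults
f=4: 5 faults
f=5: 5 faults
Smallest f with faults ≤ 6 is 3.

3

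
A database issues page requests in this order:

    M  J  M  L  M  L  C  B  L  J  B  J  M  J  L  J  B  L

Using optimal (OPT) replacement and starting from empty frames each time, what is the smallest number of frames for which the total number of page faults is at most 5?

4

f=1: 18 faults
f=2: 9 faults
f=3: 7 faults
f=4: 5 faults
f=5: 5 faults
Smallest f with faults ≤ 5 is 4.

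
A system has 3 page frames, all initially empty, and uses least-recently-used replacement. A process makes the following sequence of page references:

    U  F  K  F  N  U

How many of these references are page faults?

5

U → fault, frames [U]
F → fault, frames [U, F]
K → fault, frames [U, F, K]
F → hit
N → fault, evict U, frames [K, F, N]
U → fault, evict K, frames [F, N, U]
Page faults: 5.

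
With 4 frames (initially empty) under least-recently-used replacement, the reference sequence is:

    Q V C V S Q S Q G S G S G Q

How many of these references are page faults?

Q -> fault, frames {Q}
V -> fault, frames {Q,V}
C -> fault, frames {Q,V,C}
V -> hit
S -> fault, frames {Q,C,V,S}
Q -> hit
S -> hit
Q -> hit
G -> fault, evict C, frames {V,S,Q,G}
S -> hit
G -> hit
S -> hit
G -> hit
Q -> hit
Page faults: 5.

5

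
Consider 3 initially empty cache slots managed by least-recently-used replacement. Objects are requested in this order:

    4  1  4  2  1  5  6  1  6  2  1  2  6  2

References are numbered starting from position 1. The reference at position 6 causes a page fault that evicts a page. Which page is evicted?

pos 1: 4: fault, frames (4)
pos 2: 1: fault, frames (4 1)
pos 3: 4: hit
pos 4: 2: fault, frames (1 4 2)
pos 5: 1: hit
pos 6: 5: fault, evict 4, frames (2 1 5)
At position 6, page 4 is evicted.

4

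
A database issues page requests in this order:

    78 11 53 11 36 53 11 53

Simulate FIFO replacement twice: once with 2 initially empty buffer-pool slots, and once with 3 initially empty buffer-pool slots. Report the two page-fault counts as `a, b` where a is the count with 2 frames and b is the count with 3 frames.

6, 4

2 frames: F F F . F . F F → 6 faults.
3 frames: F F F . F . . . → 4 faults.
4 < 6: adding a frame reduced faults, as is typical.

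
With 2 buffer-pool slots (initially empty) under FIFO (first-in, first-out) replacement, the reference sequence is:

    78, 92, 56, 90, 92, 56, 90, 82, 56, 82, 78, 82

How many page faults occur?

11

78 -> miss, frames {78}
92 -> miss, frames {78,92}
56 -> miss, evict 78, frames {92,56}
90 -> miss, evict 92, frames {56,90}
92 -> miss, evict 56, frames {90,92}
56 -> miss, evict 90, frames {92,56}
90 -> miss, evict 92, frames {56,90}
82 -> miss, evict 56, frames {90,82}
56 -> miss, evict 90, frames {82,56}
82 -> hit
78 -> miss, evict 82, frames {56,78}
82 -> miss, evict 56, frames {78,82}
Page faults: 11.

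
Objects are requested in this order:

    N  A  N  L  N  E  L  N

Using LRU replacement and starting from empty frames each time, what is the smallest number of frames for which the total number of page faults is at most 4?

3

f=1: 8 faults
f=2: 6 faults
f=3: 4 faults
f=4: 4 faults
Smallest f with faults ≤ 4 is 3.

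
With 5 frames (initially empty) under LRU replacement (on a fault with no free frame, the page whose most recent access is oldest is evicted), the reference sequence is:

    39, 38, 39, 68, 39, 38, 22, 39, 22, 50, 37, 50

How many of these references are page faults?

39 → fault, frames (39)
38 → fault, frames (39 38)
39 → hit
68 → fault, frames (38 39 68)
39 → hit
38 → hit
22 → fault, frames (68 39 38 22)
39 → hit
22 → hit
50 → fault, frames (68 38 39 22 50)
37 → fault, evict 68, frames (38 39 22 50 37)
50 → hit
Page faults: 6.

6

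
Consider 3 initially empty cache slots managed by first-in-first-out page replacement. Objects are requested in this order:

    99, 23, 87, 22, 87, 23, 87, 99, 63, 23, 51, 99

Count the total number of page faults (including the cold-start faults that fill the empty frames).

9

99 -> fault, frames {99}
23 -> fault, frames {99,23}
87 -> fault, frames {99,23,87}
22 -> fault, evict 99, frames {23,87,22}
87 -> hit
23 -> hit
87 -> hit
99 -> fault, evict 23, frames {87,22,99}
63 -> fault, evict 87, frames {22,99,63}
23 -> fault, evict 22, frames {99,63,23}
51 -> fault, evict 99, frames {63,23,51}
99 -> fault, evict 63, frames {23,51,99}
Page faults: 9.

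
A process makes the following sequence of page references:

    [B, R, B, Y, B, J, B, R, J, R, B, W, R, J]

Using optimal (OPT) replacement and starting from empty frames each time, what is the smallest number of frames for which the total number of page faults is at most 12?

f=1: 14 faults
f=2: 8 faults
f=3: 5 faults
f=4: 5 faults
f=5: 5 faults
Smallest f with faults ≤ 12 is 2.

2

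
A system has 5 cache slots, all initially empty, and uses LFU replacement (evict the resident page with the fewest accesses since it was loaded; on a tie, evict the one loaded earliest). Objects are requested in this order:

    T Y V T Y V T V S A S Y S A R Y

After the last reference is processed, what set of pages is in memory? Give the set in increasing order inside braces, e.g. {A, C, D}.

{R, S, T, V, Y}

T: miss, frames {T}
Y: miss, frames {T,Y}
V: miss, frames {T,Y,V}
T: hit
Y: hit
V: hit
T: hit
V: hit
S: miss, frames {T,Y,V,S}
A: miss, frames {T,Y,V,S,A}
S: hit
Y: hit
S: hit
A: hit
R: miss, evict A, frames {T,Y,V,S,R}
Y: hit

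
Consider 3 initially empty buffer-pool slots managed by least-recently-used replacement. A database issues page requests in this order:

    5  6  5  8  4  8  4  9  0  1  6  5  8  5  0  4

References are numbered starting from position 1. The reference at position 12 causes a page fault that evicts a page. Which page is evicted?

pos 1: 5 -> fault, frames [5]
pos 2: 6 -> fault, frames [5, 6]
pos 3: 5 -> hit
pos 4: 8 -> fault, frames [6, 5, 8]
pos 5: 4 -> fault, evict 6, frames [5, 8, 4]
pos 6: 8 -> hit
pos 7: 4 -> hit
pos 8: 9 -> fault, evict 5, frames [8, 4, 9]
pos 9: 0 -> fault, evict 8, frames [4, 9, 0]
pos 10: 1 -> fault, evict 4, frames [9, 0, 1]
pos 11: 6 -> fault, evict 9, frames [0, 1, 6]
pos 12: 5 -> fault, evict 0, frames [1, 6, 5]
At position 12, page 0 is evicted.

0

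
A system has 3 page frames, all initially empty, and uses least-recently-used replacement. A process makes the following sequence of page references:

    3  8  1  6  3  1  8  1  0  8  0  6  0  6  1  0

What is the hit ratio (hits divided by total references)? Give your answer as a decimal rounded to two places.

3 -> fault, frames {3}
8 -> fault, frames {3,8}
1 -> fault, frames {3,8,1}
6 -> fault, evict 3, frames {8,1,6}
3 -> fault, evict 8, frames {1,6,3}
1 -> hit
8 -> fault, evict 6, frames {3,1,8}
1 -> hit
0 -> fault, evict 3, frames {8,1,0}
8 -> hit
0 -> hit
6 -> fault, evict 1, frames {8,0,6}
0 -> hit
6 -> hit
1 -> fault, evict 8, frames {0,6,1}
0 -> hit
Hits: 7 of 16 references → 7/16 = 0.4375.

0.44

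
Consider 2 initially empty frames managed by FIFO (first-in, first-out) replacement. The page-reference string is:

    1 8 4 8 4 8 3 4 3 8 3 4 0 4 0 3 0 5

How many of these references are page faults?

1 → miss, frames {1}
8 → miss, frames {1,8}
4 → miss, evict 1, frames {8,4}
8 → hit
4 → hit
8 → hit
3 → miss, evict 8, frames {4,3}
4 → hit
3 → hit
8 → miss, evict 4, frames {3,8}
3 → hit
4 → miss, evict 3, frames {8,4}
0 → miss, evict 8, frames {4,0}
4 → hit
0 → hit
3 → miss, evict 4, frames {0,3}
0 → hit
5 → miss, evict 0, frames {3,5}
Page faults: 9.

9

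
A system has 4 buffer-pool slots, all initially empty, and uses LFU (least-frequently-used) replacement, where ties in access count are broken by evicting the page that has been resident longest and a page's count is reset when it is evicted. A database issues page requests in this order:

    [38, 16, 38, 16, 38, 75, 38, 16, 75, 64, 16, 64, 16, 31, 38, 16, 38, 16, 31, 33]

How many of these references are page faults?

38: miss, frames {38}
16: miss, frames {38,16}
38: hit
16: hit
38: hit
75: miss, frames {38,16,75}
38: hit
16: hit
75: hit
64: miss, frames {38,16,75,64}
16: hit
64: hit
16: hit
31: miss, evict 75, frames {38,16,64,31}
38: hit
16: hit
38: hit
16: hit
31: hit
33: miss, evict 64, frames {38,16,31,33}
Page faults: 6.

6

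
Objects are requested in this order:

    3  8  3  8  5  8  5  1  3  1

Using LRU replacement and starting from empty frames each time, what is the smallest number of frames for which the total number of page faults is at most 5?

2

f=1: 10 faults
f=2: 5 faults
f=3: 5 faults
f=4: 4 faults
Smallest f with faults ≤ 5 is 2.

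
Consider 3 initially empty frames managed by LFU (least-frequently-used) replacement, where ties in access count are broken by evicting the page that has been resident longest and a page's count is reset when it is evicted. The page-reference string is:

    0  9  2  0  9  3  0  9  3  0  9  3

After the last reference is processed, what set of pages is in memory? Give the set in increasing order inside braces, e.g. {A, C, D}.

{0, 3, 9}

0 → fault, frames (0)
9 → fault, frames (0 9)
2 → fault, frames (0 9 2)
0 → hit
9 → hit
3 → fault, evict 2, frames (0 9 3)
0 → hit
9 → hit
3 → hit
0 → hit
9 → hit
3 → hit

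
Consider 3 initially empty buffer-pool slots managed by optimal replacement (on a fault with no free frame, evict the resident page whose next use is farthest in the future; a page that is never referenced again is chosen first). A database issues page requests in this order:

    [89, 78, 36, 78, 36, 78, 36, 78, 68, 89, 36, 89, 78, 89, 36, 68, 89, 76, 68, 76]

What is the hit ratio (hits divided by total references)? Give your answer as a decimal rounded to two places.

89 → fault, frames (89)
78 → fault, frames (89 78)
36 → fault, frames (89 78 36)
78 → hit
36 → hit
78 → hit
36 → hit
78 → hit
68 → fault, evict 78, frames (89 36 68)
89 → hit
36 → hit
89 → hit
78 → fault, evict 68, frames (89 36 78)
89 → hit
36 → hit
68 → fault, evict 78, frames (89 36 68)
89 → hit
76 → fault, evict 36, frames (89 68 76)
68 → hit
76 → hit
Hits: 13 of 20 references → 13/20 = 0.6500.

0.65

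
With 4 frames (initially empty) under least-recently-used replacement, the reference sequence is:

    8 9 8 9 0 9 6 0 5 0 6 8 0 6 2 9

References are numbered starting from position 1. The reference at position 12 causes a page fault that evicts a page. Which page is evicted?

pos 1: 8: miss, frames [8]
pos 2: 9: miss, frames [8, 9]
pos 3: 8: hit
pos 4: 9: hit
pos 5: 0: miss, frames [8, 9, 0]
pos 6: 9: hit
pos 7: 6: miss, frames [8, 0, 9, 6]
pos 8: 0: hit
pos 9: 5: miss, evict 8, frames [9, 6, 0, 5]
pos 10: 0: hit
pos 11: 6: hit
pos 12: 8: miss, evict 9, frames [5, 0, 6, 8]
At position 12, page 9 is evicted.

9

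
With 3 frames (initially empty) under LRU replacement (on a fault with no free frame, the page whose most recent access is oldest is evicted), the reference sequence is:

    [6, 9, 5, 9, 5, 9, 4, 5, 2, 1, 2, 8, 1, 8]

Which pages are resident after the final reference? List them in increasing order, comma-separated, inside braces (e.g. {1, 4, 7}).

6 -> fault, frames [6]
9 -> fault, frames [6, 9]
5 -> fault, frames [6, 9, 5]
9 -> hit
5 -> hit
9 -> hit
4 -> fault, evict 6, frames [5, 9, 4]
5 -> hit
2 -> fault, evict 9, frames [4, 5, 2]
1 -> fault, evict 4, frames [5, 2, 1]
2 -> hit
8 -> fault, evict 5, frames [1, 2, 8]
1 -> hit
8 -> hit

{1, 2, 8}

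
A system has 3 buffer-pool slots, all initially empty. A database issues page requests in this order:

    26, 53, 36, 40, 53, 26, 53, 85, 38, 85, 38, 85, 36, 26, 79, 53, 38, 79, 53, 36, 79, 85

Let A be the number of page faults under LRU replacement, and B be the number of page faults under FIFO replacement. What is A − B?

Under LRU: F F F F . F . F F . . . F F F F F . . F . F → 14 faults.
Under FIFO: F F F F . F F F F . . . F F F F F . . F F F → 16 faults.
A − B = 14 − 16 = -2.

-2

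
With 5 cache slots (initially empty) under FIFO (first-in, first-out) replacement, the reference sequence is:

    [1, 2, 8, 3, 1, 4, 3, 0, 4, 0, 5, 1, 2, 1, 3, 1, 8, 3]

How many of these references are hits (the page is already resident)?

1: miss, frames {1}
2: miss, frames {1,2}
8: miss, frames {1,2,8}
3: miss, frames {1,2,8,3}
1: hit
4: miss, frames {1,2,8,3,4}
3: hit
0: miss, evict 1, frames {2,8,3,4,0}
4: hit
0: hit
5: miss, evict 2, frames {8,3,4,0,5}
1: miss, evict 8, frames {3,4,0,5,1}
2: miss, evict 3, frames {4,0,5,1,2}
1: hit
3: miss, evict 4, frames {0,5,1,2,3}
1: hit
8: miss, evict 0, frames {5,1,2,3,8}
3: hit
Hits: 7.

7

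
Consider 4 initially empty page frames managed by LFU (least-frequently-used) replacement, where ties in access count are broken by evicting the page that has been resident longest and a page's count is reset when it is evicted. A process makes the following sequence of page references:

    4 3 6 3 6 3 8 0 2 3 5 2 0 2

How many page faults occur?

8

4 → fault, frames [4]
3 → fault, frames [4, 3]
6 → fault, frames [4, 3, 6]
3 → hit
6 → hit
3 → hit
8 → fault, frames [4, 3, 6, 8]
0 → fault, evict 4, frames [3, 6, 8, 0]
2 → fault, evict 8, frames [3, 6, 0, 2]
3 → hit
5 → fault, evict 0, frames [3, 6, 2, 5]
2 → hit
0 → fault, evict 5, frames [3, 6, 2, 0]
2 → hit
Page faults: 8.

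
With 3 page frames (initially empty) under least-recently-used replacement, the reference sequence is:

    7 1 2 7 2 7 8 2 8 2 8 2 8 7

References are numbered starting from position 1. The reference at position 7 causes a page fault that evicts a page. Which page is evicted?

1

pos 1: 7: fault, frames (7)
pos 2: 1: fault, frames (7 1)
pos 3: 2: fault, frames (7 1 2)
pos 4: 7: hit
pos 5: 2: hit
pos 6: 7: hit
pos 7: 8: fault, evict 1, frames (2 7 8)
At position 7, page 1 is evicted.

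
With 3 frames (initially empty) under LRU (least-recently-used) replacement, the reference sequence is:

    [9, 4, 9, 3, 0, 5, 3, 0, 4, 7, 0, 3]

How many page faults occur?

9 → miss, frames (9)
4 → miss, frames (9 4)
9 → hit
3 → miss, frames (4 9 3)
0 → miss, evict 4, frames (9 3 0)
5 → miss, evict 9, frames (3 0 5)
3 → hit
0 → hit
4 → miss, evict 5, frames (3 0 4)
7 → miss, evict 3, frames (0 4 7)
0 → hit
3 → miss, evict 4, frames (7 0 3)
Page faults: 8.

8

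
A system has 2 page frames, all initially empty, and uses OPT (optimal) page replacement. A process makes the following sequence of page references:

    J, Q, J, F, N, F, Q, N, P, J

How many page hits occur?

J → miss, frames (J)
Q → miss, frames (J Q)
J → hit
F → miss, evict J, frames (Q F)
N → miss, evict Q, frames (F N)
F → hit
Q → miss, evict F, frames (N Q)
N → hit
P → miss, evict Q, frames (N P)
J → miss, evict P, frames (N J)
Hits: 3.

3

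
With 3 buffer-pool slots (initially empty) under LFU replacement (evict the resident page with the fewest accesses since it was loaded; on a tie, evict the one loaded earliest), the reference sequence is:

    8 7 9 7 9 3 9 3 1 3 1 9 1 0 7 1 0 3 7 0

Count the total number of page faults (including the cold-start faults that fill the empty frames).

8 → fault, frames {8}
7 → fault, frames {8,7}
9 → fault, frames {8,7,9}
7 → hit
9 → hit
3 → fault, evict 8, frames {7,9,3}
9 → hit
3 → hit
1 → fault, evict 7, frames {9,3,1}
3 → hit
1 → hit
9 → hit
1 → hit
0 → fault, evict 3, frames {9,1,0}
7 → fault, evict 0, frames {9,1,7}
1 → hit
0 → fault, evict 7, frames {9,1,0}
3 → fault, evict 0, frames {9,1,3}
7 → fault, evict 3, frames {9,1,7}
0 → fault, evict 7, frames {9,1,0}
Page faults: 11.

11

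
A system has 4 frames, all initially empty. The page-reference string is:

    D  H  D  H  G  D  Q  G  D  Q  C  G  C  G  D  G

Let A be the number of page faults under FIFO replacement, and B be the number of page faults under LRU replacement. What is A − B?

1

Under FIFO: F F . . F . F . . . F . . . F . → 6 faults.
Under LRU: F F . . F . F . . . F . . . . . → 5 faults.
A − B = 6 − 5 = 1.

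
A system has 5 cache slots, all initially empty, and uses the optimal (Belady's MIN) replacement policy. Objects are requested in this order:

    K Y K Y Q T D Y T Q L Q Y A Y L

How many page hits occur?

K -> fault, frames [K]
Y -> fault, frames [K, Y]
K -> hit
Y -> hit
Q -> fault, frames [K, Y, Q]
T -> fault, frames [K, Y, Q, T]
D -> fault, frames [K, Y, Q, T, D]
Y -> hit
T -> hit
Q -> hit
L -> fault, evict D, frames [K, Y, Q, T, L]
Q -> hit
Y -> hit
A -> fault, evict T, frames [K, Y, Q, L, A]
Y -> hit
L -> hit
Hits: 9.

9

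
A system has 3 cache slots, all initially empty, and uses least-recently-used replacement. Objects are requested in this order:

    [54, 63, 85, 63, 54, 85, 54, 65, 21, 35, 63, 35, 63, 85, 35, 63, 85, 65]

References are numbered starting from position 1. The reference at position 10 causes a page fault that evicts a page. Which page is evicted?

54

pos 1: 54: fault, frames (54)
pos 2: 63: fault, frames (54 63)
pos 3: 85: fault, frames (54 63 85)
pos 4: 63: hit
pos 5: 54: hit
pos 6: 85: hit
pos 7: 54: hit
pos 8: 65: fault, evict 63, frames (85 54 65)
pos 9: 21: fault, evict 85, frames (54 65 21)
pos 10: 35: fault, evict 54, frames (65 21 35)
At position 10, page 54 is evicted.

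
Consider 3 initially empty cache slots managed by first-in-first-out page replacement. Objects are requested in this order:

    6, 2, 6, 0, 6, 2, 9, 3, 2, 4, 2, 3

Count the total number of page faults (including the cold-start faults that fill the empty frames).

6: fault, frames {6}
2: fault, frames {6,2}
6: hit
0: fault, frames {6,2,0}
6: hit
2: hit
9: fault, evict 6, frames {2,0,9}
3: fault, evict 2, frames {0,9,3}
2: fault, evict 0, frames {9,3,2}
4: fault, evict 9, frames {3,2,4}
2: hit
3: hit
Page faults: 7.

7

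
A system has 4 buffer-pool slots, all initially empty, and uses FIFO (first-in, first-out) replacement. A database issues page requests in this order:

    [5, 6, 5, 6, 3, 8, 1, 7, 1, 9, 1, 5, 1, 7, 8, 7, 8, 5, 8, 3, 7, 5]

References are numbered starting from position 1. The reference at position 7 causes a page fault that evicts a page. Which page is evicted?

pos 1: 5 → miss, frames (5)
pos 2: 6 → miss, frames (5 6)
pos 3: 5 → hit
pos 4: 6 → hit
pos 5: 3 → miss, frames (5 6 3)
pos 6: 8 → miss, frames (5 6 3 8)
pos 7: 1 → miss, evict 5, frames (6 3 8 1)
At position 7, page 5 is evicted.

5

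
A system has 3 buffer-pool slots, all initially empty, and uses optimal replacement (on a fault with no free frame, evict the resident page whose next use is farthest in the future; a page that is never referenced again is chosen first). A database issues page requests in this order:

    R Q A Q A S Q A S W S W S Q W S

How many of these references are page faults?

R → miss, frames (R)
Q → miss, frames (R Q)
A → miss, frames (R Q A)
Q → hit
A → hit
S → miss, evict R, frames (Q A S)
Q → hit
A → hit
S → hit
W → miss, evict A, frames (Q S W)
S → hit
W → hit
S → hit
Q → hit
W → hit
S → hit
Page faults: 5.

5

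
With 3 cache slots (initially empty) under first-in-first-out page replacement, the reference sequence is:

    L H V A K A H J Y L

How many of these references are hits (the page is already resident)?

1

L: fault, frames {L}
H: fault, frames {L,H}
V: fault, frames {L,H,V}
A: fault, evict L, frames {H,V,A}
K: fault, evict H, frames {V,A,K}
A: hit
H: fault, evict V, frames {A,K,H}
J: fault, evict A, frames {K,H,J}
Y: fault, evict K, frames {H,J,Y}
L: fault, evict H, frames {J,Y,L}
Hits: 1.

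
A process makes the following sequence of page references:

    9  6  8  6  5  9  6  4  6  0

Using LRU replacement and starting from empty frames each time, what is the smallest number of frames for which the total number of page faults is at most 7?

3

f=1: 10 faults
f=2: 8 faults
f=3: 7 faults
f=4: 6 faults
f=5: 6 faults
f=6: 6 faults
Smallest f with faults ≤ 7 is 3.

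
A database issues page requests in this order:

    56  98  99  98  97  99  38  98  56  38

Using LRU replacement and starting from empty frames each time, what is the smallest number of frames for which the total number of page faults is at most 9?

f=1: 10 faults
f=2: 9 faults
f=3: 7 faults
f=4: 6 faults
f=5: 5 faults
Smallest f with faults ≤ 9 is 2.

2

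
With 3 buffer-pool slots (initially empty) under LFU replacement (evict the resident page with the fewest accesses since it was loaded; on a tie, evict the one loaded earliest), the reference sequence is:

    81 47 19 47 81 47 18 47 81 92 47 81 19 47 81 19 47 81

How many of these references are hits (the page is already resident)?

81 → miss, frames [81]
47 → miss, frames [81, 47]
19 → miss, frames [81, 47, 19]
47 → hit
81 → hit
47 → hit
18 → miss, evict 19, frames [81, 47, 18]
47 → hit
81 → hit
92 → miss, evict 18, frames [81, 47, 92]
47 → hit
81 → hit
19 → miss, evict 92, frames [81, 47, 19]
47 → hit
81 → hit
19 → hit
47 → hit
81 → hit
Hits: 12.

12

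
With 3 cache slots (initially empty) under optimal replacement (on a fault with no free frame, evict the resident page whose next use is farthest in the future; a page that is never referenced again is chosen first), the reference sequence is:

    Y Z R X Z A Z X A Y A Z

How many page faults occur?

6

Y -> fault, frames (Y)
Z -> fault, frames (Y Z)
R -> fault, frames (Y Z R)
X -> fault, evict R, frames (Y Z X)
Z -> hit
A -> fault, evict Y, frames (Z X A)
Z -> hit
X -> hit
A -> hit
Y -> fault, evict X, frames (Z A Y)
A -> hit
Z -> hit
Page faults: 6.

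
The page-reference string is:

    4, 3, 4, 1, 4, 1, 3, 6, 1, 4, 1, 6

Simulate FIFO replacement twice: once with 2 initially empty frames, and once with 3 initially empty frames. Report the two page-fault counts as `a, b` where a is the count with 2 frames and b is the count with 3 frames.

9, 5

2 frames: F F . F F . F F F F . F → 9 faults.
3 frames: F F . F . . . F . F . . → 5 faults.
5 < 9: adding a frame reduced faults, as is typical.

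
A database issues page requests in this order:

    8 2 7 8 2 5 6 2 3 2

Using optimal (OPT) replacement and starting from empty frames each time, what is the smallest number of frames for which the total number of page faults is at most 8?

f=1: 10 faults
f=2: 7 faults
f=3: 6 faults
f=4: 6 faults
f=5: 6 faults
f=6: 6 faults
Smallest f with faults ≤ 8 is 2.

2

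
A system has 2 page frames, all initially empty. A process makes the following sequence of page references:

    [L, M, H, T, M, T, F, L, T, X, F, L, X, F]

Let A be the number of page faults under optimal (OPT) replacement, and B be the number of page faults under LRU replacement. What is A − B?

-4

Under OPT: F F F F . . F F . F F . F . → 9 faults.
Under LRU: F F F F F . F F F F F F F F → 13 faults.
A − B = 9 − 13 = -4.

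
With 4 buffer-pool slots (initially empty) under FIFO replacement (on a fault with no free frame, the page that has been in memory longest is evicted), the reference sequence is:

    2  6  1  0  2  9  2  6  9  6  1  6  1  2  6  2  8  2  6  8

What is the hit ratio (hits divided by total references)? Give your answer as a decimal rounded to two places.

2 -> miss, frames [2]
6 -> miss, frames [2, 6]
1 -> miss, frames [2, 6, 1]
0 -> miss, frames [2, 6, 1, 0]
2 -> hit
9 -> miss, evict 2, frames [6, 1, 0, 9]
2 -> miss, evict 6, frames [1, 0, 9, 2]
6 -> miss, evict 1, frames [0, 9, 2, 6]
9 -> hit
6 -> hit
1 -> miss, evict 0, frames [9, 2, 6, 1]
6 -> hit
1 -> hit
2 -> hit
6 -> hit
2 -> hit
8 -> miss, evict 9, frames [2, 6, 1, 8]
2 -> hit
6 -> hit
8 -> hit
Hits: 11 of 20 references → 11/20 = 0.5500.

0.55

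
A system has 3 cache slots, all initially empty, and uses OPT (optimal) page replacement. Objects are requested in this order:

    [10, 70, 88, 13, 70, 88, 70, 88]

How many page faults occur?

4

10 → miss, frames {10}
70 → miss, frames {10,70}
88 → miss, frames {10,70,88}
13 → miss, evict 10, frames {70,88,13}
70 → hit
88 → hit
70 → hit
88 → hit
Page faults: 4.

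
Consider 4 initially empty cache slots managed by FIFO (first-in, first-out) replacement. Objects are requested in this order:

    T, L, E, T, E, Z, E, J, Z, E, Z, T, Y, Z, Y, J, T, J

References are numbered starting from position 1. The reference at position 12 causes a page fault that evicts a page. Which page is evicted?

pos 1: T: miss, frames (T)
pos 2: L: miss, frames (T L)
pos 3: E: miss, frames (T L E)
pos 4: T: hit
pos 5: E: hit
pos 6: Z: miss, frames (T L E Z)
pos 7: E: hit
pos 8: J: miss, evict T, frames (L E Z J)
pos 9: Z: hit
pos 10: E: hit
pos 11: Z: hit
pos 12: T: miss, evict L, frames (E Z J T)
At position 12, page L is evicted.

L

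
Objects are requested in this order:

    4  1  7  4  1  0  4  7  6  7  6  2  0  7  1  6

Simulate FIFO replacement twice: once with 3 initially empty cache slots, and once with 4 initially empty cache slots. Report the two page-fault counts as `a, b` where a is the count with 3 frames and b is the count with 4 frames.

3 frames: F F F . . F F . F F . F F . F F → 11 faults.
4 frames: F F F . . F . . F . . F . . F . → 7 faults.
7 < 11: adding a frame reduced faults, as is typical.

11, 7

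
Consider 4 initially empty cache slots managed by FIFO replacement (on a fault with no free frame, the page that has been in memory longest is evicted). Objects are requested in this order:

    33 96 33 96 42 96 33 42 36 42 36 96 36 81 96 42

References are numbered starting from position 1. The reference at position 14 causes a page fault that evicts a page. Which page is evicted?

33

pos 1: 33 -> fault, frames [33]
pos 2: 96 -> fault, frames [33, 96]
pos 3: 33 -> hit
pos 4: 96 -> hit
pos 5: 42 -> fault, frames [33, 96, 42]
pos 6: 96 -> hit
pos 7: 33 -> hit
pos 8: 42 -> hit
pos 9: 36 -> fault, frames [33, 96, 42, 36]
pos 10: 42 -> hit
pos 11: 36 -> hit
pos 12: 96 -> hit
pos 13: 36 -> hit
pos 14: 81 -> fault, evict 33, frames [96, 42, 36, 81]
At position 14, page 33 is evicted.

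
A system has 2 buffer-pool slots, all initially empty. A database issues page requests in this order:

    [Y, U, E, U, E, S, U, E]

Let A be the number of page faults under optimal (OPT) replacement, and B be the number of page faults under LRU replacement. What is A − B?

-1

Under OPT: F F F . . F . F → 5 faults.
Under LRU: F F F . . F F F → 6 faults.
A − B = 5 − 6 = -1.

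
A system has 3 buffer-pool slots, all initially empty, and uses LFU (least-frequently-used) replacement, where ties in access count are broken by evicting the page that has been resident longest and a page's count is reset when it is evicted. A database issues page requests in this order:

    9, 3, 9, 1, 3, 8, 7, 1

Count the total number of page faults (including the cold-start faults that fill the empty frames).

6

9 → miss, frames {9}
3 → miss, frames {9,3}
9 → hit
1 → miss, frames {9,3,1}
3 → hit
8 → miss, evict 1, frames {9,3,8}
7 → miss, evict 8, frames {9,3,7}
1 → miss, evict 7, frames {9,3,1}
Page faults: 6.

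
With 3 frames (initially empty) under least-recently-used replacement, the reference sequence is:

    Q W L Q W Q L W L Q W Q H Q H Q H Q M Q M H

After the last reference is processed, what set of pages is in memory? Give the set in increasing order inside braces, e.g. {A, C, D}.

{H, M, Q}

Q: miss, frames (Q)
W: miss, frames (Q W)
L: miss, frames (Q W L)
Q: hit
W: hit
Q: hit
L: hit
W: hit
L: hit
Q: hit
W: hit
Q: hit
H: miss, evict L, frames (W Q H)
Q: hit
H: hit
Q: hit
H: hit
Q: hit
M: miss, evict W, frames (H Q M)
Q: hit
M: hit
H: hit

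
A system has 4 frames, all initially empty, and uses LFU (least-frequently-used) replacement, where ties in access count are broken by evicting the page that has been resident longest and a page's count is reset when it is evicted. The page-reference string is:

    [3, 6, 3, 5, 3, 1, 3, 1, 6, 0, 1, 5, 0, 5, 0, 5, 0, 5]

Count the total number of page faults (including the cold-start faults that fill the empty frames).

3: miss, frames (3)
6: miss, frames (3 6)
3: hit
5: miss, frames (3 6 5)
3: hit
1: miss, frames (3 6 5 1)
3: hit
1: hit
6: hit
0: miss, evict 5, frames (3 6 1 0)
1: hit
5: miss, evict 0, frames (3 6 1 5)
0: miss, evict 5, frames (3 6 1 0)
5: miss, evict 0, frames (3 6 1 5)
0: miss, evict 5, frames (3 6 1 0)
5: miss, evict 0, frames (3 6 1 5)
0: miss, evict 5, frames (3 6 1 0)
5: miss, evict 0, frames (3 6 1 5)
Page faults: 12.

12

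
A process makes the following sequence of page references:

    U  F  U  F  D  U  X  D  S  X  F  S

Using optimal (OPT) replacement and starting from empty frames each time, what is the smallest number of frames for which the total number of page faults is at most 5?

f=1: 12 faults
f=2: 6 faults
f=3: 5 faults
f=4: 5 faults
f=5: 5 faults
Smallest f with faults ≤ 5 is 3.

3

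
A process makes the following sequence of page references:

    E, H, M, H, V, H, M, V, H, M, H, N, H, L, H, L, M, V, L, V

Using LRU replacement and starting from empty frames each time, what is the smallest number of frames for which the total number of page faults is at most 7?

f=1: 20 faults
f=2: 13 faults
f=3: 8 faults
f=4: 7 faults
f=5: 6 faults
f=6: 6 faults
Smallest f with faults ≤ 7 is 4.

4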